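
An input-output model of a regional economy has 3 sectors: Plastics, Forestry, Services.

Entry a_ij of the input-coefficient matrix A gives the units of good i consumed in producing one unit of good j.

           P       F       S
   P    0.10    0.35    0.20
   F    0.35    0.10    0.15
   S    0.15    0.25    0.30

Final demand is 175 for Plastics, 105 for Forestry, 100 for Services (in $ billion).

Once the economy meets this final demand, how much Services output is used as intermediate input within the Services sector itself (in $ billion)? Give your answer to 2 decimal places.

z_SS = 103.88

I − A =
  [   0.90    -0.35    -0.20]
  [  -0.35     0.90    -0.15]
  [  -0.15    -0.25     0.70]
Cofactors of I−A, C_ij = (−1)^(i+j)·(minor ij) (rows/columns in the sector order above):
  C_11 = (0.90)(0.70) − (-0.15)(-0.25) = 0.5925
  C_12 = −[(-0.35)(0.70) − (-0.15)(-0.15)] = 0.2675
  C_13 = (-0.35)(-0.25) − (0.90)(-0.15) = 0.2225
  C_21 = −[(-0.35)(0.70) − (-0.20)(-0.25)] = 0.2950
  C_22 = (0.90)(0.70) − (-0.20)(-0.15) = 0.6000
  C_23 = −[(0.90)(-0.25) − (-0.35)(-0.15)] = 0.2775
  C_31 = (-0.35)(-0.15) − (-0.20)(0.90) = 0.2325
  C_32 = −[(0.90)(-0.15) − (-0.20)(-0.35)] = 0.2050
  C_33 = (0.90)(0.90) − (-0.35)(-0.35) = 0.6875
det(I−A) = Σ_j (I−A)_1j·C_1j = (0.90)(0.5925) + (-0.35)(0.2675) + (-0.20)(0.2225) = 0.395125
adj(I−A) = Cᵀ =
  [ 0.5925   0.2950   0.2325]
  [ 0.2675   0.6000   0.2050]
  [ 0.2225   0.2775   0.6875]
(I − A)⁻¹ = adj(I−A) / det(I−A) ≈
  [   1.4995     0.7466     0.5884]
  [   0.6770     1.5185     0.5188]
  [   0.5631     0.7023     1.7400]
First solve x = (I − A)⁻¹ d = adj(I−A)·d / det(I−A); in particular x_S = (0.2225·175 + 0.2775·105 + 0.6875·100) / 0.395125 = 136.825 / 0.395125 ≈ 346.2828.
Intermediate flow from S to S: z_SS = a_SS · x_S = 0.30 × 136.825 / 0.395125 = 41.0475 / 0.395125 ≈ 103.88.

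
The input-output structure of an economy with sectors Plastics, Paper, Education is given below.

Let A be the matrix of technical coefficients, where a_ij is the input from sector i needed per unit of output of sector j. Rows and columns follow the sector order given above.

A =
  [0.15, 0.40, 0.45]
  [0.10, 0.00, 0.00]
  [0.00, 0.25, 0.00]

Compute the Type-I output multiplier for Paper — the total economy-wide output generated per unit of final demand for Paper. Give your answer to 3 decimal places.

I − A =
  [   0.85    -0.40    -0.45]
  [  -0.10     1.00     0.00]
  [   0.00    -0.25     1.00]
Cofactors of I−A, C_ij = (−1)^(i+j)·(minor ij) (rows/columns in the sector order above):
  C_11 = (1.00)(1.00) − (0.00)(-0.25) = 1.0000
  C_12 = −[(-0.10)(1.00) − (0.00)(0.00)] = 0.1000
  C_13 = (-0.10)(-0.25) − (1.00)(0.00) = 0.0250
  C_21 = −[(-0.40)(1.00) − (-0.45)(-0.25)] = 0.5125
  C_22 = (0.85)(1.00) − (-0.45)(0.00) = 0.8500
  C_23 = −[(0.85)(-0.25) − (-0.40)(0.00)] = 0.2125
  C_31 = (-0.40)(0.00) − (-0.45)(1.00) = 0.4500
  C_32 = −[(0.85)(0.00) − (-0.45)(-0.10)] = 0.0450
  C_33 = (0.85)(1.00) − (-0.40)(-0.10) = 0.8100
det(I−A) = Σ_j (I−A)_1j·C_1j = (0.85)(1.0000) + (-0.40)(0.1000) + (-0.45)(0.0250) = 0.79875
adj(I−A) = Cᵀ =
  [ 1.0000   0.5125   0.4500]
  [ 0.1000   0.8500   0.0450]
  [ 0.0250   0.2125   0.8100]
(I − A)⁻¹ = adj(I−A) / det(I−A) ≈
  [   1.2520     0.6416     0.5634]
  [   0.1252     1.0642     0.0563]
  [   0.0313     0.2660     1.0141]
The output multiplier for sector j is the column-j sum of the Leontief inverse (I − A)⁻¹ = adj(I−A) / det(I−A).
Column 2 of adj(I−A): (0.5125, 0.8500, 0.2125); det(I−A) = 0.79875.
m_2 = (0.5125 + 0.8500 + 0.2125) / 0.79875 = 1.575 / 0.79875 ≈ 1.972.

m_2 = 1.972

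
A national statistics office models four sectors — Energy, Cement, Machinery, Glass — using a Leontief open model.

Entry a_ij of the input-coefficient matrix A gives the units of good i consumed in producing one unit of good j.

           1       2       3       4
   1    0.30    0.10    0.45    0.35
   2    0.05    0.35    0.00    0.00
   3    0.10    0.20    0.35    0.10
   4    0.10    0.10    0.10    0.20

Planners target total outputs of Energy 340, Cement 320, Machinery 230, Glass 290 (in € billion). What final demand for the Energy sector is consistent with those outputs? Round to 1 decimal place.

d_1 = 1.0

I − A =
  [   0.70    -0.10    -0.45    -0.35]
  [  -0.05     0.65     0.00     0.00]
  [  -0.10    -0.20     0.65    -0.10]
  [  -0.10    -0.10    -0.10     0.80]
d = (I − A) x:
  d_1 = (+0.70)·340 + (-0.10)·320 + (-0.45)·230 + (-0.35)·290 = 1.0
  d_2 = (-0.05)·340 + (+0.65)·320 + (+0.00)·230 + (+0.00)·290 = 191.0
  d_3 = (-0.10)·340 + (-0.20)·320 + (+0.65)·230 + (-0.10)·290 = 22.5
  d_4 = (-0.10)·340 + (-0.10)·320 + (-0.10)·230 + (+0.80)·290 = 143.0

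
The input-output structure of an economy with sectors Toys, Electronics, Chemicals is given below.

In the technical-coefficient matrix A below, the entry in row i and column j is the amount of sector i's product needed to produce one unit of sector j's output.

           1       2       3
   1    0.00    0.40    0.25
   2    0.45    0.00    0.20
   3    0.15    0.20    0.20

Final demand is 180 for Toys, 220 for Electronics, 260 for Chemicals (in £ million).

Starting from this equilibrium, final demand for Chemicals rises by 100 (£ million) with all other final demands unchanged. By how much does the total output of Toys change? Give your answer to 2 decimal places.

Δx_1 = 60.66

I − A =
  [   1.00    -0.40    -0.25]
  [  -0.45     1.00    -0.20]
  [  -0.15    -0.20     0.80]
Cofactors of I−A, C_ij = (−1)^(i+j)·(minor ij) (rows/columns in the sector order above):
  C_11 = (1.00)(0.80) − (-0.20)(-0.20) = 0.7600
  C_12 = −[(-0.45)(0.80) − (-0.20)(-0.15)] = 0.3900
  C_13 = (-0.45)(-0.20) − (1.00)(-0.15) = 0.2400
  C_21 = −[(-0.40)(0.80) − (-0.25)(-0.20)] = 0.3700
  C_22 = (1.00)(0.80) − (-0.25)(-0.15) = 0.7625
  C_23 = −[(1.00)(-0.20) − (-0.40)(-0.15)] = 0.2600
  C_31 = (-0.40)(-0.20) − (-0.25)(1.00) = 0.3300
  C_32 = −[(1.00)(-0.20) − (-0.25)(-0.45)] = 0.3125
  C_33 = (1.00)(1.00) − (-0.40)(-0.45) = 0.8200
det(I−A) = Σ_j (I−A)_1j·C_1j = (1.00)(0.7600) + (-0.40)(0.3900) + (-0.25)(0.2400) = 0.5440
adj(I−A) = Cᵀ =
  [ 0.7600   0.3700   0.3300]
  [ 0.3900   0.7625   0.3125]
  [ 0.2400   0.2600   0.8200]
(I − A)⁻¹ = adj(I−A) / det(I−A) ≈
  [   1.3971     0.6801     0.6066]
  [   0.7169     1.4017     0.5744]
  [   0.4412     0.4779     1.5074]
Δx = (I − A)⁻¹ Δd with Δd having +100 in the Chemicals component and 0 elsewhere.
So Δx_1 = L_13 · (+100), where L_13 = adj(I−A)_13 / det(I−A) = 0.3300 / 0.5440.
Δx_1 = 0.3300 × (+100) / 0.5440 = 33.00 / 0.5440 ≈ 60.66.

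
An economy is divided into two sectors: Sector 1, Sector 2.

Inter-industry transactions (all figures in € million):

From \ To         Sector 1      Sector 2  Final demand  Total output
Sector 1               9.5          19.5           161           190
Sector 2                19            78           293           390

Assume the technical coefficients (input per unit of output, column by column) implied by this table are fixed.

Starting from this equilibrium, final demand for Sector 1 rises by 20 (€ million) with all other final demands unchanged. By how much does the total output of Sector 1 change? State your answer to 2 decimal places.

Technical coefficients a_ij = z_ij / X_j:
  a_11 = 9.5/190 = 0.05, a_21 = 19/190 = 0.10
  a_12 = 19.5/390 = 0.05, a_22 = 78/390 = 0.20
I − A =
  [   0.95    -0.05]
  [  -0.10     0.80]
det(I−A) = (0.95)(0.80) − (-0.05)(-0.10) = 0.7550
adj(I−A) = [[0.80, 0.05], [0.10, 0.95]]
(I − A)⁻¹ = adj(I−A) / det(I−A) ≈
  [   1.0596     0.0662]
  [   0.1325     1.2583]
Δx = (I − A)⁻¹ Δd with Δd having +20 in the Sector 1 component and 0 elsewhere.
So Δx_1 = L_11 · (+20), where L_11 = adj(I−A)_11 / det(I−A) = 0.80 / 0.7550.
Δx_1 = 0.80 × (+20) / 0.7550 = 16.00 / 0.7550 ≈ 21.19.

Δx_1 = 21.19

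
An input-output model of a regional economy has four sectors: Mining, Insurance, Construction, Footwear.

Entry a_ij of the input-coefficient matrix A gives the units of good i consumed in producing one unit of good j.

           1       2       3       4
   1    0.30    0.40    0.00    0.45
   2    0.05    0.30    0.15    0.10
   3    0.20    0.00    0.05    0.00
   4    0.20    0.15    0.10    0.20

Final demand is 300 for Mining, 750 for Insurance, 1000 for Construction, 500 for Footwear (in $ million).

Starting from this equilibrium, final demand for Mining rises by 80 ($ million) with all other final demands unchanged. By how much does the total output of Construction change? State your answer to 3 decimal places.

I − A =
  [   0.70    -0.40     0.00    -0.45]
  [  -0.05     0.70    -0.15    -0.10]
  [  -0.20     0.00     0.95     0.00]
  [  -0.20    -0.15    -0.10     0.80]
Compute the cofactors C_ij = (−1)^(i+j)·(3×3 minor ij) of I−A; the adjugate is their transpose:
adj(I−A) = Cᵀ =
  [ 0.517750   0.368125   0.093625   0.337250]
  [ 0.083000   0.437500   0.079750   0.101375]
  [ 0.109000   0.077500   0.291125   0.071000]
  [ 0.158625   0.183750   0.074750   0.434500]
det(I−A) = Σ_j (I−A)_1j·C_1j = (0.70)(0.517750) + (-0.40)(0.083000) + (0.00)(0.109000) + (-0.45)(0.158625) = 0.25784375
(I − A)⁻¹ = adj(I−A) / det(I−A) ≈
  [   2.0080     1.4277     0.3631     1.3080]
  [   0.3219     1.6968     0.3093     0.3932]
  [   0.4227     0.3006     1.1291     0.2754]
  [   0.6152     0.7126     0.2899     1.6851]
Δx = (I − A)⁻¹ Δd with Δd having +80 in the Mining component and 0 elsewhere.
So Δx_3 = L_31 · (+80), where L_31 = adj(I−A)_31 / det(I−A) = 0.109000 / 0.25784375.
Δx_3 = 0.109000 × (+80) / 0.25784375 = 8.72 / 0.25784375 ≈ 33.819.

Δx_3 = 33.819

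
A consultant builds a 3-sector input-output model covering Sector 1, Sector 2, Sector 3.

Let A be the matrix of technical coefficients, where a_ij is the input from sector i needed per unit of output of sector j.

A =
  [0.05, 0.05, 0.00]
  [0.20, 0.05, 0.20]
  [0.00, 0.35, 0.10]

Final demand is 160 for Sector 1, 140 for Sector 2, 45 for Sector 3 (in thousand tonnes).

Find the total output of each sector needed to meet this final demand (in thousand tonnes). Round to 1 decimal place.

I − A =
  [   0.95    -0.05     0.00]
  [  -0.20     0.95    -0.20]
  [   0.00    -0.35     0.90]
Cofactors of I−A, C_ij = (−1)^(i+j)·(minor ij) (rows/columns in the sector order above):
  C_11 = (0.95)(0.90) − (-0.20)(-0.35) = 0.7850
  C_12 = −[(-0.20)(0.90) − (-0.20)(0.00)] = 0.1800
  C_13 = (-0.20)(-0.35) − (0.95)(0.00) = 0.0700
  C_21 = −[(-0.05)(0.90) − (0.00)(-0.35)] = 0.0450
  C_22 = (0.95)(0.90) − (0.00)(0.00) = 0.8550
  C_23 = −[(0.95)(-0.35) − (-0.05)(0.00)] = 0.3325
  C_31 = (-0.05)(-0.20) − (0.00)(0.95) = 0.0100
  C_32 = −[(0.95)(-0.20) − (0.00)(-0.20)] = 0.1900
  C_33 = (0.95)(0.95) − (-0.05)(-0.20) = 0.8925
det(I−A) = Σ_j (I−A)_1j·C_1j = (0.95)(0.7850) + (-0.05)(0.1800) + (0.00)(0.0700) = 0.73675
adj(I−A) = Cᵀ =
  [ 0.7850   0.0450   0.0100]
  [ 0.1800   0.8550   0.1900]
  [ 0.0700   0.3325   0.8925]
(I − A)⁻¹ = adj(I−A) / det(I−A) ≈
  [   1.0655     0.0611     0.0136]
  [   0.2443     1.1605     0.2579]
  [   0.0950     0.4513     1.2114]
x = (I − A)⁻¹ d = adj(I−A)·d / det(I−A), with det(I−A) = 0.73675:
  x_1 = (0.7850·160 + 0.0450·140 + 0.0100·45) / 0.73675 = 132.35 / 0.73675 ≈ 179.6
  x_2 = (0.1800·160 + 0.8550·140 + 0.1900·45) / 0.73675 = 157.05 / 0.73675 ≈ 213.2
  x_3 = (0.0700·160 + 0.3325·140 + 0.8925·45) / 0.73675 = 97.9125 / 0.73675 ≈ 132.9

x_1 = 179.6, x_2 = 213.2, x_3 = 132.9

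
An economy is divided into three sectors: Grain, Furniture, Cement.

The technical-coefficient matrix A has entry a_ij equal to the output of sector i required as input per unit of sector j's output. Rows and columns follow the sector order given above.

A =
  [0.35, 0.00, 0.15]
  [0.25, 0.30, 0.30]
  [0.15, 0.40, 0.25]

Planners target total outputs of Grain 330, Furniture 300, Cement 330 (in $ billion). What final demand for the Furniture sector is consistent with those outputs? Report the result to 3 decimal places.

d_F = 28.500

I − A =
  [   0.65     0.00    -0.15]
  [  -0.25     0.70    -0.30]
  [  -0.15    -0.40     0.75]
d = (I − A) x:
  d_G = (+0.65)·330 + (+0.00)·300 + (-0.15)·330 = 165.000
  d_F = (-0.25)·330 + (+0.70)·300 + (-0.30)·330 = 28.500
  d_C = (-0.15)·330 + (-0.40)·300 + (+0.75)·330 = 78.000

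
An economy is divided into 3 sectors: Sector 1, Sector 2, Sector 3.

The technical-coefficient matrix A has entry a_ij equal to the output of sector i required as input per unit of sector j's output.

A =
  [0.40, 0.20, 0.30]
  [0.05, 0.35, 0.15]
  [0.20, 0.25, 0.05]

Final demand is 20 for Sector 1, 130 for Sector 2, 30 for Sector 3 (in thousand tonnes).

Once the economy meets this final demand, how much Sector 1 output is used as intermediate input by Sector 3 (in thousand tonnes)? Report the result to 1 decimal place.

z_13 = 40.3

I − A =
  [   0.60    -0.20    -0.30]
  [  -0.05     0.65    -0.15]
  [  -0.20    -0.25     0.95]
Cofactors of I−A, C_ij = (−1)^(i+j)·(minor ij) (rows/columns in the sector order above):
  C_11 = (0.65)(0.95) − (-0.15)(-0.25) = 0.5800
  C_12 = −[(-0.05)(0.95) − (-0.15)(-0.20)] = 0.0775
  C_13 = (-0.05)(-0.25) − (0.65)(-0.20) = 0.1425
  C_21 = −[(-0.20)(0.95) − (-0.30)(-0.25)] = 0.2650
  C_22 = (0.60)(0.95) − (-0.30)(-0.20) = 0.5100
  C_23 = −[(0.60)(-0.25) − (-0.20)(-0.20)] = 0.1900
  C_31 = (-0.20)(-0.15) − (-0.30)(0.65) = 0.2250
  C_32 = −[(0.60)(-0.15) − (-0.30)(-0.05)] = 0.1050
  C_33 = (0.60)(0.65) − (-0.20)(-0.05) = 0.3800
det(I−A) = Σ_j (I−A)_1j·C_1j = (0.60)(0.5800) + (-0.20)(0.0775) + (-0.30)(0.1425) = 0.28975
adj(I−A) = Cᵀ =
  [ 0.5800   0.2650   0.2250]
  [ 0.0775   0.5100   0.1050]
  [ 0.1425   0.1900   0.3800]
(I − A)⁻¹ = adj(I−A) / det(I−A) ≈
  [   2.0017     0.9146     0.7765]
  [   0.2675     1.7601     0.3624]
  [   0.4918     0.6557     1.3115]
First solve x = (I − A)⁻¹ d = adj(I−A)·d / det(I−A); in particular x_3 = (0.1425·20 + 0.1900·130 + 0.3800·30) / 0.28975 = 38.95 / 0.28975 ≈ 134.426.
Intermediate flow from 1 to 3: z_13 = a_13 · x_3 = 0.30 × 38.95 / 0.28975 = 11.685 / 0.28975 ≈ 40.3.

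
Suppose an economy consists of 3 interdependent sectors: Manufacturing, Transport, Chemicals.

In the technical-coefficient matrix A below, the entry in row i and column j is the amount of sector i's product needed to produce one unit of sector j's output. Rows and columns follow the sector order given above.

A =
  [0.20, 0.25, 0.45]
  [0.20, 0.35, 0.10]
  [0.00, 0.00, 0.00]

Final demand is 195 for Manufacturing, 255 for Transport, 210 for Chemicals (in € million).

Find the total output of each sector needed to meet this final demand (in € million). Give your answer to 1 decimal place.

I − A =
  [   0.80    -0.25    -0.45]
  [  -0.20     0.65    -0.10]
  [   0.00     0.00     1.00]
Cofactors of I−A, C_ij = (−1)^(i+j)·(minor ij) (rows/columns in the sector order above):
  C_11 = (0.65)(1.00) − (-0.10)(0.00) = 0.6500
  C_12 = −[(-0.20)(1.00) − (-0.10)(0.00)] = 0.2000
  C_13 = (-0.20)(0.00) − (0.65)(0.00) = 0.0000
  C_21 = −[(-0.25)(1.00) − (-0.45)(0.00)] = 0.2500
  C_22 = (0.80)(1.00) − (-0.45)(0.00) = 0.8000
  C_23 = −[(0.80)(0.00) − (-0.25)(0.00)] = 0.0000
  C_31 = (-0.25)(-0.10) − (-0.45)(0.65) = 0.3175
  C_32 = −[(0.80)(-0.10) − (-0.45)(-0.20)] = 0.1700
  C_33 = (0.80)(0.65) − (-0.25)(-0.20) = 0.4700
det(I−A) = Σ_j (I−A)_1j·C_1j = (0.80)(0.6500) + (-0.25)(0.2000) + (-0.45)(0.0000) = 0.4700
adj(I−A) = Cᵀ =
  [ 0.6500   0.2500   0.3175]
  [ 0.2000   0.8000   0.1700]
  [ 0.0000   0.0000   0.4700]
(I − A)⁻¹ = adj(I−A) / det(I−A) ≈
  [   1.3830     0.5319     0.6755]
  [   0.4255     1.7021     0.3617]
  [   0.0000     0.0000     1.0000]
x = (I − A)⁻¹ d = adj(I−A)·d / det(I−A), with det(I−A) = 0.4700:
  x_1 = (0.6500·195 + 0.2500·255 + 0.3175·210) / 0.4700 = 257.175 / 0.4700 ≈ 547.2
  x_2 = (0.2000·195 + 0.8000·255 + 0.1700·210) / 0.4700 = 278.70 / 0.4700 ≈ 593.0
  x_3 = (0.0000·195 + 0.0000·255 + 0.4700·210) / 0.4700 = 98.70 / 0.4700 = 210.0

x_1 = 547.2, x_2 = 593.0, x_3 = 210.0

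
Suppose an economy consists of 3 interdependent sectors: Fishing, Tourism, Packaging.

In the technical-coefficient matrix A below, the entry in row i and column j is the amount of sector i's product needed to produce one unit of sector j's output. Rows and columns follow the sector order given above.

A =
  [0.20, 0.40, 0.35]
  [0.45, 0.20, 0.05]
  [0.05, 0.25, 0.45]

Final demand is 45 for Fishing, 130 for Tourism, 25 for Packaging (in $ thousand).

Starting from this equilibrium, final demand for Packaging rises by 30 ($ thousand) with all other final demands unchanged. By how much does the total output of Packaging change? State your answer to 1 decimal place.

Δx_P = 73.2

I − A =
  [   0.80    -0.40    -0.35]
  [  -0.45     0.80    -0.05]
  [  -0.05    -0.25     0.55]
Cofactors of I−A, C_ij = (−1)^(i+j)·(minor ij) (rows/columns in the sector order above):
  C_11 = (0.80)(0.55) − (-0.05)(-0.25) = 0.4275
  C_12 = −[(-0.45)(0.55) − (-0.05)(-0.05)] = 0.2500
  C_13 = (-0.45)(-0.25) − (0.80)(-0.05) = 0.1525
  C_21 = −[(-0.40)(0.55) − (-0.35)(-0.25)] = 0.3075
  C_22 = (0.80)(0.55) − (-0.35)(-0.05) = 0.4225
  C_23 = −[(0.80)(-0.25) − (-0.40)(-0.05)] = 0.2200
  C_31 = (-0.40)(-0.05) − (-0.35)(0.80) = 0.3000
  C_32 = −[(0.80)(-0.05) − (-0.35)(-0.45)] = 0.1975
  C_33 = (0.80)(0.80) − (-0.40)(-0.45) = 0.4600
det(I−A) = Σ_j (I−A)_1j·C_1j = (0.80)(0.4275) + (-0.40)(0.2500) + (-0.35)(0.1525) = 0.188625
adj(I−A) = Cᵀ =
  [ 0.4275   0.3075   0.3000]
  [ 0.2500   0.4225   0.1975]
  [ 0.1525   0.2200   0.4600]
(I − A)⁻¹ = adj(I−A) / det(I−A) ≈
  [   2.2664     1.6302     1.5905]
  [   1.3254     2.2399     1.0471]
  [   0.8085     1.1663     2.4387]
Δx = (I − A)⁻¹ Δd with Δd having +30 in the Packaging component and 0 elsewhere.
So Δx_P = L_PP · (+30), where L_PP = adj(I−A)_PP / det(I−A) = 0.4600 / 0.188625.
Δx_P = 0.4600 × (+30) / 0.188625 = 13.80 / 0.188625 ≈ 73.2.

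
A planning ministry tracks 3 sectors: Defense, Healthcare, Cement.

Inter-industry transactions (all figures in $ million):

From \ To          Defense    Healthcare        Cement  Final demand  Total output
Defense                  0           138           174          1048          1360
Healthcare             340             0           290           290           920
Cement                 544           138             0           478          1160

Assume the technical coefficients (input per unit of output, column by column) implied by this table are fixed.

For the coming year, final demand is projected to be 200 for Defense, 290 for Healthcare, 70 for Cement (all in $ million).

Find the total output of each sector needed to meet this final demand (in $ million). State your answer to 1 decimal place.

Technical coefficients a_ij = z_ij / X_j:
  a_DD = 0/1360 = 0.00, a_HD = 340/1360 = 0.25, a_CD = 544/1360 = 0.40
  a_DH = 138/920 = 0.15, a_HH = 0/920 = 0.00, a_CH = 138/920 = 0.15
  a_DC = 174/1160 = 0.15, a_HC = 290/1160 = 0.25, a_CC = 0/1160 = 0.00
I − A =
  [   1.00    -0.15    -0.15]
  [  -0.25     1.00    -0.25]
  [  -0.40    -0.15     1.00]
Cofactors of I−A, C_ij = (−1)^(i+j)·(minor ij) (rows/columns in the sector order above):
  C_11 = (1.00)(1.00) − (-0.25)(-0.15) = 0.9625
  C_12 = −[(-0.25)(1.00) − (-0.25)(-0.40)] = 0.3500
  C_13 = (-0.25)(-0.15) − (1.00)(-0.40) = 0.4375
  C_21 = −[(-0.15)(1.00) − (-0.15)(-0.15)] = 0.1725
  C_22 = (1.00)(1.00) − (-0.15)(-0.40) = 0.9400
  C_23 = −[(1.00)(-0.15) − (-0.15)(-0.40)] = 0.2100
  C_31 = (-0.15)(-0.25) − (-0.15)(1.00) = 0.1875
  C_32 = −[(1.00)(-0.25) − (-0.15)(-0.25)] = 0.2875
  C_33 = (1.00)(1.00) − (-0.15)(-0.25) = 0.9625
det(I−A) = Σ_j (I−A)_1j·C_1j = (1.00)(0.9625) + (-0.15)(0.3500) + (-0.15)(0.4375) = 0.844375
adj(I−A) = Cᵀ =
  [ 0.9625   0.1725   0.1875]
  [ 0.3500   0.9400   0.2875]
  [ 0.4375   0.2100   0.9625]
(I − A)⁻¹ = adj(I−A) / det(I−A) ≈
  [   1.1399     0.2043     0.2221]
  [   0.4145     1.1132     0.3405]
  [   0.5181     0.2487     1.1399]
x = (I − A)⁻¹ d = adj(I−A)·d / det(I−A), with det(I−A) = 0.844375:
  x_D = (0.9625·200 + 0.1725·290 + 0.1875·70) / 0.844375 = 255.65 / 0.844375 ≈ 302.8
  x_H = (0.3500·200 + 0.9400·290 + 0.2875·70) / 0.844375 = 362.725 / 0.844375 ≈ 429.6
  x_C = (0.4375·200 + 0.2100·290 + 0.9625·70) / 0.844375 = 215.775 / 0.844375 ≈ 255.5

x_D = 302.8, x_H = 429.6, x_C = 255.5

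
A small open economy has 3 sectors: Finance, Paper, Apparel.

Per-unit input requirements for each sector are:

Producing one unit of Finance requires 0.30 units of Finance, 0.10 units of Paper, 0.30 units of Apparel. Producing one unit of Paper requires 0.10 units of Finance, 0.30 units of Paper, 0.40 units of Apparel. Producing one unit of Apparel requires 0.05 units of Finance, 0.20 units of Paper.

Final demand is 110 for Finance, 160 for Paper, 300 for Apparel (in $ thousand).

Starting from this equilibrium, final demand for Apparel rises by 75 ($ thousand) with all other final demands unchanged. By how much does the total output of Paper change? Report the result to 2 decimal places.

I − A =
  [   0.70    -0.10    -0.05]
  [  -0.10     0.70    -0.20]
  [  -0.30    -0.40     1.00]
Cofactors of I−A, C_ij = (−1)^(i+j)·(minor ij) (rows/columns in the sector order above):
  C_11 = (0.70)(1.00) − (-0.20)(-0.40) = 0.6200
  C_12 = −[(-0.10)(1.00) − (-0.20)(-0.30)] = 0.1600
  C_13 = (-0.10)(-0.40) − (0.70)(-0.30) = 0.2500
  C_21 = −[(-0.10)(1.00) − (-0.05)(-0.40)] = 0.1200
  C_22 = (0.70)(1.00) − (-0.05)(-0.30) = 0.6850
  C_23 = −[(0.70)(-0.40) − (-0.10)(-0.30)] = 0.3100
  C_31 = (-0.10)(-0.20) − (-0.05)(0.70) = 0.0550
  C_32 = −[(0.70)(-0.20) − (-0.05)(-0.10)] = 0.1450
  C_33 = (0.70)(0.70) − (-0.10)(-0.10) = 0.4800
det(I−A) = Σ_j (I−A)_1j·C_1j = (0.70)(0.6200) + (-0.10)(0.1600) + (-0.05)(0.2500) = 0.4055
adj(I−A) = Cᵀ =
  [ 0.6200   0.1200   0.0550]
  [ 0.1600   0.6850   0.1450]
  [ 0.2500   0.3100   0.4800]
(I − A)⁻¹ = adj(I−A) / det(I−A) ≈
  [   1.5290     0.2959     0.1356]
  [   0.3946     1.6893     0.3576]
  [   0.6165     0.7645     1.1837]
Δx = (I − A)⁻¹ Δd with Δd having +75 in the Apparel component and 0 elsewhere.
So Δx_2 = L_23 · (+75), where L_23 = adj(I−A)_23 / det(I−A) = 0.1450 / 0.4055.
Δx_2 = 0.1450 × (+75) / 0.4055 = 10.875 / 0.4055 ≈ 26.82.

Δx_2 = 26.82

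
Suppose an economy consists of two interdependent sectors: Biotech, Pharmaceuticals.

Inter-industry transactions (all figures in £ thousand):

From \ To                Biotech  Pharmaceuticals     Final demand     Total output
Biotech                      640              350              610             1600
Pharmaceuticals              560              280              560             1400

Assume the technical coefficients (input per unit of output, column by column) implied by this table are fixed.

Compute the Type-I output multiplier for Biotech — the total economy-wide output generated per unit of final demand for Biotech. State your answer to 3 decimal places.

Technical coefficients a_ij = z_ij / X_j:
  a_BB = 640/1600 = 0.40, a_PB = 560/1600 = 0.35
  a_BP = 350/1400 = 0.25, a_PP = 280/1400 = 0.20
I − A =
  [   0.60    -0.25]
  [  -0.35     0.80]
det(I−A) = (0.60)(0.80) − (-0.25)(-0.35) = 0.3925
adj(I−A) = [[0.80, 0.25], [0.35, 0.60]]
(I − A)⁻¹ = adj(I−A) / det(I−A) ≈
  [   2.0382     0.6369]
  [   0.8917     1.5287]
The output multiplier for sector j is the column-j sum of the Leontief inverse (I − A)⁻¹ = adj(I−A) / det(I−A).
Column B of adj(I−A): (0.80, 0.35); det(I−A) = 0.3925.
m_B = (0.80 + 0.35) / 0.3925 = 1.15 / 0.3925 ≈ 2.930.

m_B = 2.930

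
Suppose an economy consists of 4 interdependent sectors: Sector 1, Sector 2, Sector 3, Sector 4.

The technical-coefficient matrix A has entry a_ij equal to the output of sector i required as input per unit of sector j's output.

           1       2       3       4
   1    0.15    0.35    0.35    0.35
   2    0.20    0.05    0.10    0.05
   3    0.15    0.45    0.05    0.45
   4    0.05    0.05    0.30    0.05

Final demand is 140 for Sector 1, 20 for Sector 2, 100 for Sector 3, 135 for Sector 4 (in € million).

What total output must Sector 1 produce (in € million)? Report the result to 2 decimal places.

I − A =
  [   0.85    -0.35    -0.35    -0.35]
  [  -0.20     0.95    -0.10    -0.05]
  [  -0.15    -0.45     0.95    -0.45]
  [  -0.05    -0.05    -0.30     0.95]
Compute the cofactors C_ij = (−1)^(i+j)·(3×3 minor ij) of I−A; the adjugate is their transpose:
adj(I−A) = Cᵀ =
  [ 0.675000   0.490000   0.455000   0.490000]
  [ 0.174625   0.562250   0.180125   0.179250]
  [ 0.247500   0.435000   0.677500   0.435000]
  [ 0.122875   0.192750   0.247375   0.575750]
det(I−A) = Σ_j (I−A)_1j·C_1j = (0.85)(0.675000) + (-0.35)(0.174625) + (-0.35)(0.247500) + (-0.35)(0.122875) = 0.3830
(I − A)⁻¹ = adj(I−A) / det(I−A) ≈
  [   1.7624     1.2794     1.1880     1.2794]
  [   0.4559     1.4680     0.4703     0.4680]
  [   0.6462     1.1358     1.7689     1.1358]
  [   0.3208     0.5033     0.6459     1.5033]
x = (I − A)⁻¹ d = adj(I−A)·d / det(I−A), with det(I−A) = 0.3830:
  x_1 = (0.675000·140 + 0.490000·20 + 0.455000·100 + 0.490000·135) / 0.3830 = 215.95 / 0.3830 ≈ 563.84
  x_2 = (0.174625·140 + 0.562250·20 + 0.180125·100 + 0.179250·135) / 0.3830 = 77.90375 / 0.3830 ≈ 203.40
  x_3 = (0.247500·140 + 0.435000·20 + 0.677500·100 + 0.435000·135) / 0.3830 = 169.825 / 0.3830 ≈ 443.41
  x_4 = (0.122875·140 + 0.192750·20 + 0.247375·100 + 0.575750·135) / 0.3830 = 123.52125 / 0.3830 ≈ 322.51

x_1 = 563.84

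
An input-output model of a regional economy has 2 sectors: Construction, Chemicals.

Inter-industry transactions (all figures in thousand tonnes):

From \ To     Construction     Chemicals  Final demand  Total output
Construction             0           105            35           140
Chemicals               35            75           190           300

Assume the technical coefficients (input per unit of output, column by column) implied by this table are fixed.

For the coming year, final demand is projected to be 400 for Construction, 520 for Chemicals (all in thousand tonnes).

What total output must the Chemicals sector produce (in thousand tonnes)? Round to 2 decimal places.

Technical coefficients a_ij = z_ij / X_j:
  a_11 = 0/140 = 0.00, a_21 = 35/140 = 0.25
  a_12 = 105/300 = 0.35, a_22 = 75/300 = 0.25
I − A =
  [   1.00    -0.35]
  [  -0.25     0.75]
det(I−A) = (1.00)(0.75) − (-0.35)(-0.25) = 0.6625
adj(I−A) = [[0.75, 0.35], [0.25, 1.00]]
(I − A)⁻¹ = adj(I−A) / det(I−A) ≈
  [   1.1321     0.5283]
  [   0.3774     1.5094]
x = (I − A)⁻¹ d = adj(I−A)·d / det(I−A), with det(I−A) = 0.6625:
  x_1 = (0.75·400 + 0.35·520) / 0.6625 = 482.00 / 0.6625 ≈ 727.55
  x_2 = (0.25·400 + 1.00·520) / 0.6625 = 620.00 / 0.6625 ≈ 935.85

x_2 = 935.85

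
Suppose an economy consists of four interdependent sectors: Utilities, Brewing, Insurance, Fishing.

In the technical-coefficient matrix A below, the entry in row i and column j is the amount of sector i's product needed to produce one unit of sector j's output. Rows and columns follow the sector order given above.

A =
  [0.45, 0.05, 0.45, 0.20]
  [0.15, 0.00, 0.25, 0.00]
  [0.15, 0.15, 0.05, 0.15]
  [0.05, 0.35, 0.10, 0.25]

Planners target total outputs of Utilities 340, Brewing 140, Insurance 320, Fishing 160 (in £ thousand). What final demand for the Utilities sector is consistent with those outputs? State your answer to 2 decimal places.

d_1 = 4.00

I − A =
  [   0.55    -0.05    -0.45    -0.20]
  [  -0.15     1.00    -0.25     0.00]
  [  -0.15    -0.15     0.95    -0.15]
  [  -0.05    -0.35    -0.10     0.75]
d = (I − A) x:
  d_1 = (+0.55)·340 + (-0.05)·140 + (-0.45)·320 + (-0.20)·160 = 4.00
  d_2 = (-0.15)·340 + (+1.00)·140 + (-0.25)·320 + (+0.00)·160 = 9.00
  d_3 = (-0.15)·340 + (-0.15)·140 + (+0.95)·320 + (-0.15)·160 = 208.00
  d_4 = (-0.05)·340 + (-0.35)·140 + (-0.10)·320 + (+0.75)·160 = 22.00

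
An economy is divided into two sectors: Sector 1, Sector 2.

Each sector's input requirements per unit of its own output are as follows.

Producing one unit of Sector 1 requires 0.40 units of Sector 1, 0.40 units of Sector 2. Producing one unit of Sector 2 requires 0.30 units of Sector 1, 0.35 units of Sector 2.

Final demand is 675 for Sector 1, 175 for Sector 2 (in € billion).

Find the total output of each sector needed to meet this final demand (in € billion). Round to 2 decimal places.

I − A =
  [   0.60    -0.30]
  [  -0.40     0.65]
det(I−A) = (0.60)(0.65) − (-0.30)(-0.40) = 0.2700
adj(I−A) = [[0.65, 0.30], [0.40, 0.60]]
(I − A)⁻¹ = adj(I−A) / det(I−A) ≈
  [   2.4074     1.1111]
  [   1.4815     2.2222]
x = (I − A)⁻¹ d = adj(I−A)·d / det(I−A), with det(I−A) = 0.2700:
  x_1 = (0.65·675 + 0.30·175) / 0.2700 = 491.25 / 0.2700 ≈ 1819.44
  x_2 = (0.40·675 + 0.60·175) / 0.2700 = 375.00 / 0.2700 ≈ 1388.89

x_1 = 1819.44, x_2 = 1388.89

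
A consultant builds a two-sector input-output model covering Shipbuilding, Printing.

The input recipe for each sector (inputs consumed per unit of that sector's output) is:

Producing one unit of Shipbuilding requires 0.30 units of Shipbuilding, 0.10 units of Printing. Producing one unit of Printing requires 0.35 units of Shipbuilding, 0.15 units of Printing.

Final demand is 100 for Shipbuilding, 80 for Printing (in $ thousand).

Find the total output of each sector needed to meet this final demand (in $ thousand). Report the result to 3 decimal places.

I − A =
  [   0.70    -0.35]
  [  -0.10     0.85]
det(I−A) = (0.70)(0.85) − (-0.35)(-0.10) = 0.5600
adj(I−A) = [[0.85, 0.35], [0.10, 0.70]]
(I − A)⁻¹ = adj(I−A) / det(I−A) ≈
  [   1.5179     0.6250]
  [   0.1786     1.2500]
x = (I − A)⁻¹ d = adj(I−A)·d / det(I−A), with det(I−A) = 0.5600:
  x_S = (0.85·100 + 0.35·80) / 0.5600 = 113.00 / 0.5600 ≈ 201.786
  x_P = (0.10·100 + 0.70·80) / 0.5600 = 66.00 / 0.5600 ≈ 117.857

x_S = 201.786, x_P = 117.857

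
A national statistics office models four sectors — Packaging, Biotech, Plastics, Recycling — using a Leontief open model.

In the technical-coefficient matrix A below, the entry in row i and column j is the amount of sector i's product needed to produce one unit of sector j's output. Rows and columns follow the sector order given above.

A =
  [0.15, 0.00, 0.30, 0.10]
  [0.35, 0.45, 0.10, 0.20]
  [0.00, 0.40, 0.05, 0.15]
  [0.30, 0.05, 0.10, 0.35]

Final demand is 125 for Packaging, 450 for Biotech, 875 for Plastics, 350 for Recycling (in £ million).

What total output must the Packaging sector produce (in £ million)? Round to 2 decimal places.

I − A =
  [   0.85     0.00    -0.30    -0.10]
  [  -0.35     0.55    -0.10    -0.20]
  [   0.00    -0.40     0.95    -0.15]
  [  -0.30    -0.05    -0.10     0.65]
Compute the cofactors C_ij = (−1)^(i+j)·(3×3 minor ij) of I−A; the adjugate is their transpose:
adj(I−A) = Cᵀ =
  [ 0.287125   0.089000   0.110250   0.097000]
  [ 0.272375   0.470125   0.159000   0.223250]
  [ 0.142375   0.215375   0.277125   0.152125]
  [ 0.175375   0.110375   0.105750   0.368125]
det(I−A) = Σ_j (I−A)_1j·C_1j = (0.85)(0.287125) + (0.00)(0.272375) + (-0.30)(0.142375) + (-0.10)(0.175375) = 0.18380625
(I − A)⁻¹ = adj(I−A) / det(I−A) ≈
  [   1.5621     0.4842     0.5998     0.5277]
  [   1.4819     2.5577     0.8650     1.2146]
  [   0.7746     1.1718     1.5077     0.8276]
  [   0.9541     0.6005     0.5753     2.0028]
x = (I − A)⁻¹ d = adj(I−A)·d / det(I−A), with det(I−A) = 0.18380625:
  x_1 = (0.287125·125 + 0.089000·450 + 0.110250·875 + 0.097000·350) / 0.18380625 = 206.359375 / 0.18380625 ≈ 1122.70
  x_2 = (0.272375·125 + 0.470125·450 + 0.159000·875 + 0.223250·350) / 0.18380625 = 462.865625 / 0.18380625 ≈ 2518.23
  x_3 = (0.142375·125 + 0.215375·450 + 0.277125·875 + 0.152125·350) / 0.18380625 = 410.44375 / 0.18380625 ≈ 2233.02
  x_4 = (0.175375·125 + 0.110375·450 + 0.105750·875 + 0.368125·350) / 0.18380625 = 292.965625 / 0.18380625 ≈ 1593.88

x_1 = 1122.70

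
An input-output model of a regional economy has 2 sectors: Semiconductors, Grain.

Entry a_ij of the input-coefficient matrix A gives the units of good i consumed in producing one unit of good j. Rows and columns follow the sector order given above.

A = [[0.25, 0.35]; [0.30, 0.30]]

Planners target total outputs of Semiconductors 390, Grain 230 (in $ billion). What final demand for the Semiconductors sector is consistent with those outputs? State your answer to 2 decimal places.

I − A =
  [   0.75    -0.35]
  [  -0.30     0.70]
d = (I − A) x:
  d_1 = (+0.75)·390 + (-0.35)·230 = 212.00
  d_2 = (-0.30)·390 + (+0.70)·230 = 44.00

d_1 = 212.00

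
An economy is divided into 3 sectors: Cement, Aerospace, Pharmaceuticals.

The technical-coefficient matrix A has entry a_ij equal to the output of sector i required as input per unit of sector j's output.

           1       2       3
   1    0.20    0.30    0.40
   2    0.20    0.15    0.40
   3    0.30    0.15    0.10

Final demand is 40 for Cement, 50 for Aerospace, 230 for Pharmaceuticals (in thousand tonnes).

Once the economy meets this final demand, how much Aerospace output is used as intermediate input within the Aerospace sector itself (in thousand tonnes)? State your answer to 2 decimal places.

I − A =
  [   0.80    -0.30    -0.40]
  [  -0.20     0.85    -0.40]
  [  -0.30    -0.15     0.90]
Cofactors of I−A, C_ij = (−1)^(i+j)·(minor ij) (rows/columns in the sector order above):
  C_11 = (0.85)(0.90) − (-0.40)(-0.15) = 0.7050
  C_12 = −[(-0.20)(0.90) − (-0.40)(-0.30)] = 0.3000
  C_13 = (-0.20)(-0.15) − (0.85)(-0.30) = 0.2850
  C_21 = −[(-0.30)(0.90) − (-0.40)(-0.15)] = 0.3300
  C_22 = (0.80)(0.90) − (-0.40)(-0.30) = 0.6000
  C_23 = −[(0.80)(-0.15) − (-0.30)(-0.30)] = 0.2100
  C_31 = (-0.30)(-0.40) − (-0.40)(0.85) = 0.4600
  C_32 = −[(0.80)(-0.40) − (-0.40)(-0.20)] = 0.4000
  C_33 = (0.80)(0.85) − (-0.30)(-0.20) = 0.6200
det(I−A) = Σ_j (I−A)_1j·C_1j = (0.80)(0.7050) + (-0.30)(0.3000) + (-0.40)(0.2850) = 0.3600
adj(I−A) = Cᵀ =
  [ 0.7050   0.3300   0.4600]
  [ 0.3000   0.6000   0.4000]
  [ 0.2850   0.2100   0.6200]
(I − A)⁻¹ = adj(I−A) / det(I−A) ≈
  [   1.9583     0.9167     1.2778]
  [   0.8333     1.6667     1.1111]
  [   0.7917     0.5833     1.7222]
First solve x = (I − A)⁻¹ d = adj(I−A)·d / det(I−A); in particular x_2 = (0.3000·40 + 0.6000·50 + 0.4000·230) / 0.3600 = 134.00 / 0.3600 ≈ 372.2222.
Intermediate flow from 2 to 2: z_22 = a_22 · x_2 = 0.15 × 134.00 / 0.3600 = 20.10 / 0.3600 ≈ 55.83.

z_22 = 55.83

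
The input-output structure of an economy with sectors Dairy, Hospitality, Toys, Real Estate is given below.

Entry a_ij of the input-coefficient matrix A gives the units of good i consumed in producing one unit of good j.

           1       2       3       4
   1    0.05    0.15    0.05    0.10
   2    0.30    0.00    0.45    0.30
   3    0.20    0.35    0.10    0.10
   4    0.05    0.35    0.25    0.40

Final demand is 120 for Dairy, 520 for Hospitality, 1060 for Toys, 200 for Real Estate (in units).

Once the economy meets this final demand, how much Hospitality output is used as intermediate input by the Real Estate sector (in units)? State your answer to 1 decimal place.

z_24 = 1151.8

I − A =
  [   0.95    -0.15    -0.05    -0.10]
  [  -0.30     1.00    -0.45    -0.30]
  [  -0.20    -0.35     0.90    -0.10]
  [  -0.05    -0.35    -0.25     0.60]
Compute the cofactors C_ij = (−1)^(i+j)·(3×3 minor ij) of I−A; the adjugate is their transpose:
adj(I−A) = Cᵀ =
  [ 0.284000   0.129750   0.117250   0.131750]
  [ 0.239250   0.473500   0.342750   0.333750]
  [ 0.182750   0.256750   0.425500   0.229750]
  [ 0.239375   0.394000   0.387000   0.636125]
det(I−A) = Σ_j (I−A)_1j·C_1j = (0.95)(0.284000) + (-0.15)(0.239250) + (-0.05)(0.182750) + (-0.10)(0.239375) = 0.2008375
(I − A)⁻¹ = adj(I−A) / det(I−A) ≈
  [   1.4141     0.6460     0.5838     0.6560]
  [   1.1913     2.3576     1.7066     1.6618]
  [   0.9099     1.2784     2.1186     1.1440]
  [   1.1919     1.9618     1.9269     3.1674]
First solve x = (I − A)⁻¹ d = adj(I−A)·d / det(I−A); in particular x_4 = (0.239375·120 + 0.394000·520 + 0.387000·1060 + 0.636125·200) / 0.2008375 = 771.05 / 0.2008375 ≈ 3839.173.
Intermediate flow from 2 to 4: z_24 = a_24 · x_4 = 0.30 × 771.05 / 0.2008375 = 231.315 / 0.2008375 ≈ 1151.8.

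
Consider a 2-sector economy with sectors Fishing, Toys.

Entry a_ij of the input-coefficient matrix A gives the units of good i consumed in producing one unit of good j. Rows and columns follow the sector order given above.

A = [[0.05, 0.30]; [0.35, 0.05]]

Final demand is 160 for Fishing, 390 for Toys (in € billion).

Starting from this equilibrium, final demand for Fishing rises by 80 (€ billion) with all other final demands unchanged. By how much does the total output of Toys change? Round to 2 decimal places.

Δx_T = 35.11

I − A =
  [   0.95    -0.30]
  [  -0.35     0.95]
det(I−A) = (0.95)(0.95) − (-0.30)(-0.35) = 0.7975
adj(I−A) = [[0.95, 0.30], [0.35, 0.95]]
(I − A)⁻¹ = adj(I−A) / det(I−A) ≈
  [   1.1912     0.3762]
  [   0.4389     1.1912]
Δx = (I − A)⁻¹ Δd with Δd having +80 in the Fishing component and 0 elsewhere.
So Δx_T = L_TF · (+80), where L_TF = adj(I−A)_TF / det(I−A) = 0.35 / 0.7975.
Δx_T = 0.35 × (+80) / 0.7975 = 28.00 / 0.7975 ≈ 35.11.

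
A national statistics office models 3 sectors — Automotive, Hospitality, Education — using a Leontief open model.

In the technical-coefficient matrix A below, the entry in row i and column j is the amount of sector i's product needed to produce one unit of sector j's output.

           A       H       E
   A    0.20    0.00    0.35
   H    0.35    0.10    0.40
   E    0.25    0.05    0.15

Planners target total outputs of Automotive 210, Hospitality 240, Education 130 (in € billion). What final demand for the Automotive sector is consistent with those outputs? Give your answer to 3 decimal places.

I − A =
  [   0.80     0.00    -0.35]
  [  -0.35     0.90    -0.40]
  [  -0.25    -0.05     0.85]
d = (I − A) x:
  d_A = (+0.80)·210 + (+0.00)·240 + (-0.35)·130 = 122.500
  d_H = (-0.35)·210 + (+0.90)·240 + (-0.40)·130 = 90.500
  d_E = (-0.25)·210 + (-0.05)·240 + (+0.85)·130 = 46.000

d_A = 122.500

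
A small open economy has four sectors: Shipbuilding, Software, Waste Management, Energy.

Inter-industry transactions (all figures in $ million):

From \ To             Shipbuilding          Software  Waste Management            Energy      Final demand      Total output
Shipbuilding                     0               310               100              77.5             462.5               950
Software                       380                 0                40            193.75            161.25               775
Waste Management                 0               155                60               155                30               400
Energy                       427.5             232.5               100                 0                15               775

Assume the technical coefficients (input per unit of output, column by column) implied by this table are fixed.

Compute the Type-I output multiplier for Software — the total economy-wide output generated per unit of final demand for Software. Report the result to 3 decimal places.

Technical coefficients a_ij = z_ij / X_j:
  a_11 = 0/950 = 0.00, a_21 = 380/950 = 0.40, a_31 = 0/950 = 0.00, a_41 = 427.5/950 = 0.45
  a_12 = 310/775 = 0.40, a_22 = 0/775 = 0.00, a_32 = 155/775 = 0.20, a_42 = 232.5/775 = 0.30
  a_13 = 100/400 = 0.25, a_23 = 40/400 = 0.10, a_33 = 60/400 = 0.15, a_43 = 100/400 = 0.25
  a_14 = 77.5/775 = 0.10, a_24 = 193.75/775 = 0.25, a_34 = 155/775 = 0.20, a_44 = 0/775 = 0.00
I − A =
  [   1.00    -0.40    -0.25    -0.10]
  [  -0.40     1.00    -0.10    -0.25]
  [   0.00    -0.20     0.85    -0.20]
  [  -0.45    -0.30    -0.25     1.00]
Compute the cofactors C_ij = (−1)^(i+j)·(3×3 minor ij) of I−A; the adjugate is their transpose:
adj(I−A) = Cᵀ =
  [ 0.697750   0.415500   0.324250   0.238500]
  [ 0.424625   0.739250   0.296125   0.286500]
  [ 0.216500   0.287000   0.663000   0.226000]
  [ 0.495500   0.480500   0.400500   0.674000]
det(I−A) = Σ_j (I−A)_1j·C_1j = (1.00)(0.697750) + (-0.40)(0.424625) + (-0.25)(0.216500) + (-0.10)(0.495500) = 0.424225
(I − A)⁻¹ = adj(I−A) / det(I−A) ≈
  [   1.6448     0.9794     0.7643     0.5622]
  [   1.0009     1.7426     0.6980     0.6753]
  [   0.5103     0.6765     1.5628     0.5327]
  [   1.1680     1.1327     0.9441     1.5888]
The output multiplier for sector j is the column-j sum of the Leontief inverse (I − A)⁻¹ = adj(I−A) / det(I−A).
Column 2 of adj(I−A): (0.415500, 0.739250, 0.287000, 0.480500); det(I−A) = 0.424225.
m_2 = (0.415500 + 0.739250 + 0.287000 + 0.480500) / 0.424225 = 1.92225 / 0.424225 ≈ 4.531.

m_2 = 4.531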